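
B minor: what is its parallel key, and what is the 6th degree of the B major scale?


Step by step:
Parallel keys share the same tonic but differ in mode
B minor → parallel is B major
B major scale: B C# D# E F# G# A#
= B major; 6th degree = G#


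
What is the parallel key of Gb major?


Solution.
Parallel keys share the same tonic but differ in mode
Gb major → parallel is Gb minor
= Gb minor


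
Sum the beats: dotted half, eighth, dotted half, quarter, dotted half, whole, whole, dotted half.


Beat values:
  dotted half = 3 beats
  eighth = 0.5 beats
  dotted half = 3 beats
  quarter = 1 beat
  dotted half = 3 beats
  whole = 4 beats
  whole = 4 beats
  dotted half = 3 beats
Sum = 3 + 0.5 + 3 + 1 + 3 + 4 + 4 + 3
= 21.5 beats


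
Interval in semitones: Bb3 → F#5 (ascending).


Absolute semitone position = octave×12 + chromatic position
Bb3: 3×12 + 10 = 46
F#5: 5×12 + 6 = 66
Difference = 66 - 46 = 20
= 20 semitones


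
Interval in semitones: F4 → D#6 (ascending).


Absolute semitone position = octave×12 + chromatic position
F4: 4×12 + 5 = 53
D#6: 6×12 + 3 = 75
Difference = 75 - 53 = 22
= 22 semitones


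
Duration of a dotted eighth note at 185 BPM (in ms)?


One quarter-note beat = 60000 / BPM = 60000 / 185 ms
Dotted eighth note = 3/4 × quarter note
Duration = 3/4 × 60000 / 185 = 45000 / 185
= 243.2 ms


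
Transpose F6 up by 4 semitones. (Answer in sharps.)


Let's work it out.
F6: chromatic position 5 in octave 6 → absolute = 6×12 + 5 = 77
Transpose up 4: 77 + 4 = 81
81 = 6×12 + 9 → A in octave 6
Result = A6


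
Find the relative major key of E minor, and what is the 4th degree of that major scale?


Working:
The relative major shares the key signature and is a minor 3rd above the minor tonic
A minor 3rd above E is G
→ relative major of E minor is G major
G major scale: G A B C D E F#
= G major; 4th degree = C


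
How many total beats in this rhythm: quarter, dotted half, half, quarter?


Solution.
Beat values:
  quarter = 1 beat
  dotted half = 3 beats
  half = 2 beats
  quarter = 1 beat
Sum = 1 + 3 + 2 + 1
= 7 beats


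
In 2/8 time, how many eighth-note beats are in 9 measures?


Time signature 2/8: the bottom number 8 means the eighth note gets one count
The top number 2 means 2 eighth-note beats per measure
Total = 2 × 9 measures
= 18 eighth-note beats


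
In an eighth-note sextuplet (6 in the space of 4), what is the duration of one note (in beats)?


Step by step:
Sextuplet: 6 notes occupy the space of 4 eighth notes
Space = 4 × 1/2 = 2 beats
Each sextuplet note = 2 / 6 = 1/3 beats
= 1/3 beats


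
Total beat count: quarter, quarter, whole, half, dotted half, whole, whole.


Beat values:
  quarter = 1 beat
  quarter = 1 beat
  whole = 4 beats
  half = 2 beats
  dotted half = 3 beats
  whole = 4 beats
  whole = 4 beats
Sum = 1 + 1 + 4 + 2 + 3 + 4 + 4
= 19 beats


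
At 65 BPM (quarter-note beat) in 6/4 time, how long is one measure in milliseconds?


Quarter-note beat duration = 60000 / 65 ms
Beats per measure (6/4) = 6
One measure = 6 × 60000 / 65 = 360000 / 65 ms
= 5538.5 ms


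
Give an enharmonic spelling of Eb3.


Enharmonic notes sound the same pitch but are spelled with different letter names
Eb and D# name the same pitch class
= D#3


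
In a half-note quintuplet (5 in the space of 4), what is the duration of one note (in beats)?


Solution.
Quintuplet: 5 notes occupy the space of 4 half notes
Space = 4 × 2 = 8 beats
Each quintuplet note = 8 / 5 = 8/5 beats
= 8/5 beats


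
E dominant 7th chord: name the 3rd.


Dominant 7th chord = root + major 3rd + perfect 5th + minor 7th
Seventh chords stack in thirds, so the letter names are E-G-B-D
Root: E
Major 3rd above E: G#
Perfect 5th above E: B
Minor 7th above E: D
The 3rd = G#


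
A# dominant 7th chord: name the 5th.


Step by step:
Dominant 7th chord = root + major 3rd + perfect 5th + minor 7th
Seventh chords stack in thirds, so the letter names are A-C-E-G
Root: A#
Major 3rd above A#: C##
Perfect 5th above A#: E#
Minor 7th above A#: G#
The 5th = E#


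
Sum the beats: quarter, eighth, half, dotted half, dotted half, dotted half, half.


Reasoning:
Beat values:
  quarter = 1 beat
  eighth = 0.5 beats
  half = 2 beats
  dotted half = 3 beats
  dotted half = 3 beats
  dotted half = 3 beats
  half = 2 beats
Sum = 1 + 0.5 + 2 + 3 + 3 + 3 + 2
= 14.5 beats


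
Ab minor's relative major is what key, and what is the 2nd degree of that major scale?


The relative major shares the key signature and is a minor 3rd above the minor tonic
A minor 3rd above Ab is Cb
→ relative major of Ab minor is Cb major
Cb major scale: Cb Db Eb Fb Gb Ab Bb
= Cb major; 2nd degree = Db


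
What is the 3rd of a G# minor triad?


Reasoning:
Minor triad = root + minor 3rd (3 semitones) + perfect 5th (7 semitones)
A triad on G# stacks thirds, so the chord tones use letter names G-B-D
Root: G#
Minor 3rd above G#: B
Perfect 5th above G#: D#
The 3rd = B


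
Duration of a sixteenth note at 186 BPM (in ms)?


One quarter-note beat = 60000 / BPM = 60000 / 186 ms
Sixteenth note = 1/4 × quarter note
Duration = 1/4 × 60000 / 186 = 15000 / 186
= 80.6 ms


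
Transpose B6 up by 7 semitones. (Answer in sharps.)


Step by step:
B6: chromatic position 11 in octave 6 → absolute = 6×12 + 11 = 83
Transpose up 7: 83 + 7 = 90
90 = 7×12 + 6 → F# in octave 7
Result = F#7


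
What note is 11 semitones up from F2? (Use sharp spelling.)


F2: chromatic position 5 in octave 2 → absolute = 2×12 + 5 = 29
Transpose up 11: 29 + 11 = 40
40 = 3×12 + 4 → E in octave 3
Result = E3


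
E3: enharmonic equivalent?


Step by step:
Enharmonic notes sound the same pitch but are spelled with different letter names
E and Fb name the same pitch class
= Fb3


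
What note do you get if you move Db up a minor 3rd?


Step by step:
minor 3rd: 3 letter names, 3 semitones
Letter: D + 2 → F
Pitch: Db + 3 semitones, spelled as an F → Fb
= Fb


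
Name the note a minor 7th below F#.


Let's work it out.
A 7th spans 7 letter names, so from F we land on G
A minor 7th = 10 semitones below F#
Spell G at that pitch: G#
= G#


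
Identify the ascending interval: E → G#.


Reasoning:
Letter names: E → G spans 3 letter names → a 3rd
Semitones: E → G# = 4 half-steps
A 3rd of 4 semitones is a major 3rd
= major 3rd


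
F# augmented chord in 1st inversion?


Reasoning:
Root position: F# A# C##
1st inversion: move root up an octave
Bass note: A#
Notes (bottom to top) = A# C## F#


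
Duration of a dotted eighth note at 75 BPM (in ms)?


Step by step:
One quarter-note beat = 60000 / BPM = 60000 / 75 ms
Dotted eighth note = 3/4 × quarter note
Duration = 3/4 × 60000 / 75 = 45000 / 75
= 600.0 ms


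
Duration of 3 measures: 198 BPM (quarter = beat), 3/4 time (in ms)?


Let's work it out.
Quarter-note beat duration = 60000 / 198 ms
Beats per measure (3/4) = 3
One measure = 3 × 60000 / 198 = 180000 / 198 ms
3 measures = 3 × 180000 / 198 = 540000 / 198
= 2727.3 ms


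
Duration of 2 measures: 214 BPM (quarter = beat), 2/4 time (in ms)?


Quarter-note beat duration = 60000 / 214 ms
Beats per measure (2/4) = 2
One measure = 2 × 60000 / 214 = 120000 / 214 ms
2 measures = 2 × 120000 / 214 = 240000 / 214
= 1121.5 ms


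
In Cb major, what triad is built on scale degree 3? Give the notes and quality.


Step by step:
Cb major scale: Cb Db Eb Fb Gb Ab Bb
Diatonic triad on degree 3 stacks scale notes 3, 5, 7: Eb Gb Bb
Eb→Gb = 3 semitones; Eb→Bb = 7 semitones → minor triad
= Eb Gb Bb (minor)


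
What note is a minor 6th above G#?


A 6th spans 6 letter names, so from G we land on E
A minor 6th = 8 semitones above G#
Spell E at that pitch: E
= E


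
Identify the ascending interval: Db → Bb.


Step by step:
Letter names: D → B spans 6 letter names → a 6th
Semitones: Db → Bb = 9 half-steps
A 6th of 9 semitones is a major 6th
= major 6th


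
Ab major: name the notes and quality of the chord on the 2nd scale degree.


Ab major scale: Ab Bb C Db Eb F G
Diatonic triad on degree 2 stacks scale notes 2, 4, 6: Bb Db F
Bb→Db = 3 semitones; Bb→F = 7 semitones → minor triad
= Bb Db F (minor)


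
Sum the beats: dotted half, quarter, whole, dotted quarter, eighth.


Beat values:
  dotted half = 3 beats
  quarter = 1 beat
  whole = 4 beats
  dotted quarter = 1.5 beats
  eighth = 0.5 beats
Sum = 3 + 1 + 4 + 1.5 + 0.5
= 10 beats


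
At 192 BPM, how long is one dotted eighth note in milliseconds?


Let's work it out.
One quarter-note beat = 60000 / BPM = 60000 / 192 ms
Dotted eighth note = 3/4 × quarter note
Duration = 3/4 × 60000 / 192 = 45000 / 192
= 234.4 ms


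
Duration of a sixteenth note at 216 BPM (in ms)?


One quarter-note beat = 60000 / BPM = 60000 / 216 ms
Sixteenth note = 1/4 × quarter note
Duration = 1/4 × 60000 / 216 = 15000 / 216
= 69.4 ms


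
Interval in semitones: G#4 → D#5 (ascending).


Solution.
Absolute semitone position = octave×12 + chromatic position
G#4: 4×12 + 8 = 56
D#5: 5×12 + 3 = 63
Difference = 63 - 56 = 7
= 7 semitones


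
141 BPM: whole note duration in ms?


Working:
One quarter-note beat = 60000 / BPM = 60000 / 141 ms
Whole note = 4 × quarter note
Duration = 4 × 60000 / 141 = 240000 / 141
= 1702.1 ms


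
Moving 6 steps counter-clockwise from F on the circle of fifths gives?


Step by step:
Each counter-clockwise step moves down a perfect 5th (= up a perfect 4th)
From F: F → Bb → Eb → Ab → Db → F#/Gb → B
= B


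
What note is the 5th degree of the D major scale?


Reasoning:
Major scale pattern: W-W-H-W-W-W-H (2-2-1-2-2-2-1 semitones)
Starting from D:
  D + 2 semitones → E
  E + 2 semitones → F#
  F# + 1 semitone → G
  G + 2 semitones → A
  A + 2 semitones → B
  B + 2 semitones → C#
  C# + 1 semitone → D
Scale: D E F# G A B C#
Degree 5 = A


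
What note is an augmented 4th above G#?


Let's work it out.
A 4th spans 4 letter names, so from G we land on C
An augmented 4th = 6 semitones above G#
Spell C at that pitch: C##
= C##


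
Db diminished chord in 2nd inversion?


Step by step:
Root position: Db Fb Abb
2nd inversion: move root and 3rd up an octave
Bass note: Abb
Notes (bottom to top) = Abb Db Fb


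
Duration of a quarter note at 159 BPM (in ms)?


Solution.
One quarter-note beat = 60000 / BPM = 60000 / 159 ms
Duration = 60000 / 159
= 377.4 ms


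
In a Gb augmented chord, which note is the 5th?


Step by step:
Augmented triad = root + major 3rd (4 semitones) + augmented 5th (8 semitones)
A triad on Gb stacks thirds, so the chord tones use letter names G-B-D
Root: Gb
Major 3rd above Gb: Bb
Augmented 5th above Gb: D
The 5th = D


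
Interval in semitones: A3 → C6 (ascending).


Let's work it out.
Absolute semitone position = octave×12 + chromatic position
A3: 3×12 + 9 = 45
C6: 6×12 + 0 = 72
Difference = 72 - 45 = 27
= 27 semitones


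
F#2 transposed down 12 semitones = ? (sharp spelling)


Let's work it out.
F#2: chromatic position 6 in octave 2 → absolute = 2×12 + 6 = 30
Transpose down 12: 30 - 12 = 18
18 = 1×12 + 6 → F# in octave 1
Result = F#1


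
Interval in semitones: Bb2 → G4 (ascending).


Reasoning:
Absolute semitone position = octave×12 + chromatic position
Bb2: 2×12 + 10 = 34
G4: 4×12 + 7 = 55
Difference = 55 - 34 = 21
= 21 semitones


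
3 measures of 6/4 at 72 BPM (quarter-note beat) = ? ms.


Quarter-note beat duration = 60000 / 72 ms
Beats per measure (6/4) = 6
One measure = 6 × 60000 / 72 = 360000 / 72 ms
3 measures = 3 × 360000 / 72 = 1080000 / 72
= 15000.0 ms


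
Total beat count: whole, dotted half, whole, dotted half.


Working:
Beat values:
  whole = 4 beats
  dotted half = 3 beats
  whole = 4 beats
  dotted half = 3 beats
Sum = 4 + 3 + 4 + 3
= 14 beats


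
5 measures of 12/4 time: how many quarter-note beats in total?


Time signature 12/4: the bottom number 4 means the quarter note gets one count
The top number 12 means 12 quarter-note beats per measure
Total = 12 × 5 measures
= 60 quarter-note beats


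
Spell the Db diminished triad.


Diminished triad = root + minor 3rd (3 semitones) + diminished 5th (6 semitones)
A triad on Db stacks thirds, so the chord tones use letter names D-F-A
Root: Db
Minor 3rd above Db: Fb
Diminished 5th above Db: Abb
Chord = Db Fb Abb


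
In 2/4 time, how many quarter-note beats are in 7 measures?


Time signature 2/4: the bottom number 4 means the quarter note gets one count
The top number 2 means 2 quarter-note beats per measure
Total = 2 × 7 measures
= 14 quarter-note beats


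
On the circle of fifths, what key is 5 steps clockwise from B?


Working:
Each clockwise step on the circle of fifths moves up a perfect 5th
From B: B → F#/Gb → Db → Ab → Eb → Bb
= Bb


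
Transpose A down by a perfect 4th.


Solution.
perfect 4th: 4 letter names, 5 semitones
Letter: A - 3 → E
Pitch: A - 5 semitones, spelled as an E → E
= E


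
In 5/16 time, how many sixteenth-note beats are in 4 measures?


Working:
Time signature 5/16: the bottom number 16 means the sixteenth note gets one count
The top number 5 means 5 sixteenth-note beats per measure
Total = 5 × 4 measures
= 20 sixteenth-note beats


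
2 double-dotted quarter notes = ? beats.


Base quarter note = 1 beat
Dot 1 adds half the previous value: +1/2
Dot 2 adds half the previous value: +1/4
One double-dotted quarter = 1 + 1/2 + 1/4 = 7/4
2 of them = 2 × 7/4 = 7/2
= 7/2 beats


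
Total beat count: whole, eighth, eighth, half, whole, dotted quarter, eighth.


Beat values:
  whole = 4 beats
  eighth = 0.5 beats
  eighth = 0.5 beats
  half = 2 beats
  whole = 4 beats
  dotted quarter = 1.5 beats
  eighth = 0.5 beats
Sum = 4 + 0.5 + 0.5 + 2 + 4 + 1.5 + 0.5
= 13 beats


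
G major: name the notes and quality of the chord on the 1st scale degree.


Solution.
G major scale: G A B C D E F#
Diatonic triad on degree 1 stacks scale notes 1, 3, 5: G B D
G→B = 4 semitones; G→D = 7 semitones → major triad
= G B D (major)


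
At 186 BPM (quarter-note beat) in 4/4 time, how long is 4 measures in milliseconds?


Quarter-note beat duration = 60000 / 186 ms
Beats per measure (4/4) = 4
One measure = 4 × 60000 / 186 = 240000 / 186 ms
4 measures = 4 × 240000 / 186 = 960000 / 186
= 5161.3 ms


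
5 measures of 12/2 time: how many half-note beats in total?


Solution.
Time signature 12/2: the bottom number 2 means the half note gets one count
The top number 12 means 12 half-note beats per measure
Total = 12 × 5 measures
= 60 half-note beats


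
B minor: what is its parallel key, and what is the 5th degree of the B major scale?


Parallel keys share the same tonic but differ in mode
B minor → parallel is B major
B major scale: B C# D# E F# G# A#
= B major; 5th degree = F#


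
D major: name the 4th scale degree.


Solution.
Major scale pattern: W-W-H-W-W-W-H (2-2-1-2-2-2-1 semitones)
Starting from D:
  D + 2 semitones → E
  E + 2 semitones → F#
  F# + 1 semitone → G
  G + 2 semitones → A
  A + 2 semitones → B
  B + 2 semitones → C#
  C# + 1 semitone → D
Scale: D E F# G A B C#
Degree 4 = G


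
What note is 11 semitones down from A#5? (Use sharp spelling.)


Reasoning:
A#5: chromatic position 10 in octave 5 → absolute = 5×12 + 10 = 70
Transpose down 11: 70 - 11 = 59
59 = 4×12 + 11 → B in octave 4
Result = B4


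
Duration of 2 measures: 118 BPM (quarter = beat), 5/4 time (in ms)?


Step by step:
Quarter-note beat duration = 60000 / 118 ms
Beats per measure (5/4) = 5
One measure = 5 × 60000 / 118 = 300000 / 118 ms
2 measures = 2 × 300000 / 118 = 600000 / 118
= 5084.7 ms


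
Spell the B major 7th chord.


Solution.
Major 7th chord = root + major 3rd + perfect 5th + major 7th
Seventh chords stack in thirds, so the letter names are B-D-F-A
Root: B
Major 3rd above B: D#
Perfect 5th above B: F#
Major 7th above B: A#
Chord = B D# F# A#


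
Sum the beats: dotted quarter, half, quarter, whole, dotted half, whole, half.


Reasoning:
Beat values:
  dotted quarter = 1.5 beats
  half = 2 beats
  quarter = 1 beat
  whole = 4 beats
  dotted half = 3 beats
  whole = 4 beats
  half = 2 beats
Sum = 1.5 + 2 + 1 + 4 + 3 + 4 + 2
= 17.5 beats


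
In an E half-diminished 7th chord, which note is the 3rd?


Working:
Half-diminished 7th chord = root + minor 3rd + diminished 5th + minor 7th
Seventh chords stack in thirds, so the letter names are E-G-B-D
Root: E
Minor 3rd above E: G
Diminished 5th above E: Bb
Minor 7th above E: D
The 3rd = G


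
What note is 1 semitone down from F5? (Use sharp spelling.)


F5: chromatic position 5 in octave 5 → absolute = 5×12 + 5 = 65
Transpose down 1: 65 - 1 = 64
64 = 5×12 + 4 → E in octave 5
Result = E5


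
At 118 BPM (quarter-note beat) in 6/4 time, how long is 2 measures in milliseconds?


Quarter-note beat duration = 60000 / 118 ms
Beats per measure (6/4) = 6
One measure = 6 × 60000 / 118 = 360000 / 118 ms
2 measures = 2 × 360000 / 118 = 720000 / 118
= 6101.7 ms


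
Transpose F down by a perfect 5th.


perfect 5th: 5 letter names, 7 semitones
Letter: F - 4 → B
Pitch: F - 7 semitones, spelled as a B → Bb
= Bb


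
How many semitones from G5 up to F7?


Absolute semitone position = octave×12 + chromatic position
G5: 5×12 + 7 = 67
F7: 7×12 + 5 = 89
Difference = 89 - 67 = 22
= 22 semitones


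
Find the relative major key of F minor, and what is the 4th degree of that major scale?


Solution.
The relative major shares the key signature and is a minor 3rd above the minor tonic
A minor 3rd above F is Ab
→ relative major of F minor is Ab major
Ab major scale: Ab Bb C Db Eb F G
= Ab major; 4th degree = Db


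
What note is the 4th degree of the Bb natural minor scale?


Solution.
Natural minor scale pattern: W-H-W-W-H-W-W (2-1-2-2-1-2-2 semitones)
Starting from Bb:
  Bb + 2 semitones → C
  C + 1 semitone → Db
  Db + 2 semitones → Eb
  Eb + 2 semitones → F
  F + 1 semitone → Gb
  Gb + 2 semitones → Ab
  Ab + 2 semitones → Bb
Scale: Bb C Db Eb F Gb Ab
Degree 4 = Eb


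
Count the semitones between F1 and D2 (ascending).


Step by step:
Absolute semitone position = octave×12 + chromatic position
F1: 1×12 + 5 = 17
D2: 2×12 + 2 = 26
Difference = 26 - 17 = 9
= 9 semitones


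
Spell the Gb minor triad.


Let's work it out.
Minor triad = root + minor 3rd (3 semitones) + perfect 5th (7 semitones)
A triad on Gb stacks thirds, so the chord tones use letter names G-B-D
Root: Gb
Minor 3rd above Gb: Bbb
Perfect 5th above Gb: Db
Chord = Gb Bbb Db


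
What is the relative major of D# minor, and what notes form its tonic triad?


Reasoning:
The relative major shares the key signature and is a minor 3rd above the minor tonic
A minor 3rd above D# is F#
→ relative major of D# minor is F# major
Tonic triad of F# major = root + major 3rd + perfect 5th = F# A# C#
= F# major; triad = F# A# C#


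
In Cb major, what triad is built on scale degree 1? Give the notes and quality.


Step by step:
Cb major scale: Cb Db Eb Fb Gb Ab Bb
Diatonic triad on degree 1 stacks scale notes 1, 3, 5: Cb Eb Gb
Cb→Eb = 4 semitones; Cb→Gb = 7 semitones → major triad
= Cb Eb Gb (major)


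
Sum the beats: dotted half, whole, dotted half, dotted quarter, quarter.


Step by step:
Beat values:
  dotted half = 3 beats
  whole = 4 beats
  dotted half = 3 beats
  dotted quarter = 1.5 beats
  quarter = 1 beat
Sum = 3 + 4 + 3 + 1.5 + 1
= 12.5 beats


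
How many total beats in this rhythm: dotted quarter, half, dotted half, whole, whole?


Let's work it out.
Beat values:
  dotted quarter = 1.5 beats
  half = 2 beats
  dotted half = 3 beats
  whole = 4 beats
  whole = 4 beats
Sum = 1.5 + 2 + 3 + 4 + 4
= 14.5 beats


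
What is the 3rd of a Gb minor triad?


Minor triad = root + minor 3rd (3 semitones) + perfect 5th (7 semitones)
A triad on Gb stacks thirds, so the chord tones use letter names G-B-D
Root: Gb
Minor 3rd above Gb: Bbb
Perfect 5th above Gb: Db
The 3rd = Bbb


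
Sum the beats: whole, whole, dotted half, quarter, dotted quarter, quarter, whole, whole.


Working:
Beat values:
  whole = 4 beats
  whole = 4 beats
  dotted half = 3 beats
  quarter = 1 beat
  dotted quarter = 1.5 beats
  quarter = 1 beat
  whole = 4 beats
  whole = 4 beats
Sum = 4 + 4 + 3 + 1 + 1.5 + 1 + 4 + 4
= 22.5 beats


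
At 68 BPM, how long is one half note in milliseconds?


One quarter-note beat = 60000 / BPM = 60000 / 68 ms
Half note = 2 × quarter note
Duration = 2 × 60000 / 68 = 120000 / 68
= 1764.7 ms


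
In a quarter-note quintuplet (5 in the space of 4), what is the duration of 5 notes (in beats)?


Quintuplet: 5 notes occupy the space of 4 quarter notes
Space = 4 × 1 = 4 beats
Each quintuplet note = 4 / 5 = 4/5 beats
5 notes = 5 × 4/5 = 4
= 4 beats


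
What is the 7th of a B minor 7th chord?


Solution.
Minor 7th chord = root + minor 3rd + perfect 5th + minor 7th
Seventh chords stack in thirds, so the letter names are B-D-F-A
Root: B
Minor 3rd above B: D
Perfect 5th above B: F#
Minor 7th above B: A
The 7th = A


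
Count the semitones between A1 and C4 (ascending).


Solution.
Absolute semitone position = octave×12 + chromatic position
A1: 1×12 + 9 = 21
C4: 4×12 + 0 = 48
Difference = 48 - 21 = 27
= 27 semitones


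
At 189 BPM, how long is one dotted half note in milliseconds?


Working:
One quarter-note beat = 60000 / BPM = 60000 / 189 ms
Dotted half note = 3 × quarter note
Duration = 3 × 60000 / 189 = 180000 / 189
= 952.4 ms


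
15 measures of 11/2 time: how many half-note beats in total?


Time signature 11/2: the bottom number 2 means the half note gets one count
The top number 11 means 11 half-note beats per measure
Total = 11 × 15 measures
= 165 half-note beats


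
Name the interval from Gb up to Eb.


Step by step:
Letter names: G → E spans 6 letter names → a 6th
Semitones: Gb → Eb = 9 half-steps
A 6th of 9 semitones is a major 6th
= major 6th


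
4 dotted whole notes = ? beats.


Reasoning:
Base whole note = 4 beats
Dot 1 adds half the previous value: +2
One dotted whole = 4 + 2 = 6
4 of them = 4 × 6 = 24
= 24 beats


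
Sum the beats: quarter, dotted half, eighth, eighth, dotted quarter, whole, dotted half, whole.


Solution.
Beat values:
  quarter = 1 beat
  dotted half = 3 beats
  eighth = 0.5 beats
  eighth = 0.5 beats
  dotted quarter = 1.5 beats
  whole = 4 beats
  dotted half = 3 beats
  whole = 4 beats
Sum = 1 + 3 + 0.5 + 0.5 + 1.5 + 4 + 3 + 4
= 17.5 beats


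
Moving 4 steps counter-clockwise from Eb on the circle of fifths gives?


Each counter-clockwise step moves down a perfect 5th (= up a perfect 4th)
From Eb: Eb → Ab → Db → F#/Gb → B
= B


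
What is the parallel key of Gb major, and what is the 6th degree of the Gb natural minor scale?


Let's work it out.
Parallel keys share the same tonic but differ in mode
Gb major → parallel is Gb minor
Gb natural minor scale: Gb Ab Bbb Cb Db Ebb Fb
= Gb minor; 6th degree = Ebb


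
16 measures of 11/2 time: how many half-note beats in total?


Time signature 11/2: the bottom number 2 means the half note gets one count
The top number 11 means 11 half-note beats per measure
Total = 11 × 16 measures
= 176 half-note beats


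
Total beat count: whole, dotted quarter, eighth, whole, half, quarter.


Solution.
Beat values:
  whole = 4 beats
  dotted quarter = 1.5 beats
  eighth = 0.5 beats
  whole = 4 beats
  half = 2 beats
  quarter = 1 beat
Sum = 4 + 1.5 + 0.5 + 4 + 2 + 1
= 13 beats


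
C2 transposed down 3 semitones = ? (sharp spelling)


Let's work it out.
C2: chromatic position 0 in octave 2 → absolute = 2×12 + 0 = 24
Transpose down 3: 24 - 3 = 21
21 = 1×12 + 9 → A in octave 1
Result = A1


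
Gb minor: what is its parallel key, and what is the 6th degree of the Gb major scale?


Step by step:
Parallel keys share the same tonic but differ in mode
Gb minor → parallel is Gb major
Gb major scale: Gb Ab Bb Cb Db Eb F
= Gb major; 6th degree = Eb


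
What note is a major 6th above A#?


Let's work it out.
A 6th spans 6 letter names, so from A we land on F
A major 6th = 9 semitones above A#
Spell F at that pitch: F##
= F##


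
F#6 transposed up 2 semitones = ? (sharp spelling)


Working:
F#6: chromatic position 6 in octave 6 → absolute = 6×12 + 6 = 78
Transpose up 2: 78 + 2 = 80
80 = 6×12 + 8 → G# in octave 6
Result = G#6


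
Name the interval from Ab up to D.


Letter names: A → D spans 4 letter names → a 4th
Semitones: Ab → D = 6 half-steps
A 4th of 6 semitones is an augmented 4th
= augmented 4th


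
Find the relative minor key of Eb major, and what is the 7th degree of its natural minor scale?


Solution.
The relative minor shares the major's key signature and starts on its 6th degree
6th degree = a major 6th above the tonic; a major 6th above Eb is C
→ relative minor of Eb major is C minor
C natural minor scale: C D Eb F G Ab Bb
= C minor; 7th degree = Bb


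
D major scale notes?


Major scale pattern: W-W-H-W-W-W-H (2-2-1-2-2-2-1 semitones)
Starting from D:
  D + 2 semitones → E
  E + 2 semitones → F#
  F# + 1 semitone → G
  G + 2 semitones → A
  A + 2 semitones → B
  B + 2 semitones → C#
  C# + 1 semitone → D
Scale = D E F# G A B C#


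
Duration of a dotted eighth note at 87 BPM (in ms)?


One quarter-note beat = 60000 / BPM = 60000 / 87 ms
Dotted eighth note = 3/4 × quarter note
Duration = 3/4 × 60000 / 87 = 45000 / 87
= 517.2 ms


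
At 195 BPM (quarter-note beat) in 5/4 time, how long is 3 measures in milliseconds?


Working:
Quarter-note beat duration = 60000 / 195 ms
Beats per measure (5/4) = 5
One measure = 5 × 60000 / 195 = 300000 / 195 ms
3 measures = 3 × 300000 / 195 = 900000 / 195
= 4615.4 ms


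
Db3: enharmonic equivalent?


Reasoning:
Enharmonic notes sound the same pitch but are spelled with different letter names
Db and C# name the same pitch class
= C#3


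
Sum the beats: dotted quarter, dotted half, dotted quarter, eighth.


Beat values:
  dotted quarter = 1.5 beats
  dotted half = 3 beats
  dotted quarter = 1.5 beats
  eighth = 0.5 beats
Sum = 1.5 + 3 + 1.5 + 0.5
= 6.5 beats


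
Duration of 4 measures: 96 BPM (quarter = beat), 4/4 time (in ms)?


Quarter-note beat duration = 60000 / 96 ms
Beats per measure (4/4) = 4
One measure = 4 × 60000 / 96 = 240000 / 96 ms
4 measures = 4 × 240000 / 96 = 960000 / 96
= 10000.0 ms


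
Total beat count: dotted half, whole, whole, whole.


Beat values:
  dotted half = 3 beats
  whole = 4 beats
  whole = 4 beats
  whole = 4 beats
Sum = 3 + 4 + 4 + 4
= 15 beats


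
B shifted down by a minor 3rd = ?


Working:
minor 3rd: 3 letter names, 3 semitones
Letter: B - 2 → G
Pitch: B - 3 semitones, spelled as a G → G#
= G#


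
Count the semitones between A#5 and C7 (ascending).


Step by step:
Absolute semitone position = octave×12 + chromatic position
A#5: 5×12 + 10 = 70
C7: 7×12 + 0 = 84
Difference = 84 - 70 = 14
= 14 semitones


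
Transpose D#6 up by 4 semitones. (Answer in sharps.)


Solution.
D#6: chromatic position 3 in octave 6 → absolute = 6×12 + 3 = 75
Transpose up 4: 75 + 4 = 79
79 = 6×12 + 7 → G in octave 6
Result = G6


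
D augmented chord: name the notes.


Augmented triad = root + major 3rd (4 semitones) + augmented 5th (8 semitones)
A triad on D stacks thirds, so the chord tones use letter names D-F-A
Root: D
Major 3rd above D: F#
Augmented 5th above D: A#
Chord = D F# A#


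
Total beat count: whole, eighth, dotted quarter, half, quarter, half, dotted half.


Let's work it out.
Beat values:
  whole = 4 beats
  eighth = 0.5 beats
  dotted quarter = 1.5 beats
  half = 2 beats
  quarter = 1 beat
  half = 2 beats
  dotted half = 3 beats
Sum = 4 + 0.5 + 1.5 + 2 + 1 + 2 + 3
= 14 beats


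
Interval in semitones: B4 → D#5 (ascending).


Solution.
Absolute semitone position = octave×12 + chromatic position
B4: 4×12 + 11 = 59
D#5: 5×12 + 3 = 63
Difference = 63 - 59 = 4
= 4 semitones


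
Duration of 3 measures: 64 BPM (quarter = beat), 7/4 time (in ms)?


Reasoning:
Quarter-note beat duration = 60000 / 64 ms
Beats per measure (7/4) = 7
One measure = 7 × 60000 / 64 = 420000 / 64 ms
3 measures = 3 × 420000 / 64 = 1260000 / 64
= 19687.5 ms


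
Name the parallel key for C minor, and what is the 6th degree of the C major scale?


Parallel keys share the same tonic but differ in mode
C minor → parallel is C major
C major scale: C D E F G A B
= C major; 6th degree = A


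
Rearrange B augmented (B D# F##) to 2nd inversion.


Solution.
Root position: B D# F##
2nd inversion: move root and 3rd up an octave
Bass note: F##
Notes (bottom to top) = F## B D#


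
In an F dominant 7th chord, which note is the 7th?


Let's work it out.
Dominant 7th chord = root + major 3rd + perfect 5th + minor 7th
Seventh chords stack in thirds, so the letter names are F-A-C-E
Root: F
Major 3rd above F: A
Perfect 5th above F: C
Minor 7th above F: Eb
The 7th = Eb


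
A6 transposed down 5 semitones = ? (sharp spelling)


Reasoning:
A6: chromatic position 9 in octave 6 → absolute = 6×12 + 9 = 81
Transpose down 5: 81 - 5 = 76
76 = 6×12 + 4 → E in octave 6
Result = E6


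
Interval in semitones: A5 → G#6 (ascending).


Let's work it out.
Absolute semitone position = octave×12 + chromatic position
A5: 5×12 + 9 = 69
G#6: 6×12 + 8 = 80
Difference = 80 - 69 = 11
= 11 semitones


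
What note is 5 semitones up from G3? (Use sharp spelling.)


Let's work it out.
G3: chromatic position 7 in octave 3 → absolute = 3×12 + 7 = 43
Transpose up 5: 43 + 5 = 48
48 = 4×12 + 0 → C in octave 4
Result = C4


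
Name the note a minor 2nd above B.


Step by step:
A 2nd spans 2 letter names, so from B we land on C
A minor 2nd = 1 semitone above B
Spell C at that pitch: C
= C


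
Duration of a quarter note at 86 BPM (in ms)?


Working:
One quarter-note beat = 60000 / BPM = 60000 / 86 ms
Duration = 60000 / 86
= 697.7 ms


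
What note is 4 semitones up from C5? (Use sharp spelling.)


C5: chromatic position 0 in octave 5 → absolute = 5×12 + 0 = 60
Transpose up 4: 60 + 4 = 64
64 = 5×12 + 4 → E in octave 5
Result = E5


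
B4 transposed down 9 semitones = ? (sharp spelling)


B4: chromatic position 11 in octave 4 → absolute = 4×12 + 11 = 59
Transpose down 9: 59 - 9 = 50
50 = 4×12 + 2 → D in octave 4
Result = D4


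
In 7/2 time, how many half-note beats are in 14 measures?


Time signature 7/2: the bottom number 2 means the half note gets one count
The top number 7 means 7 half-note beats per measure
Total = 7 × 14 measures
= 98 half-note beats


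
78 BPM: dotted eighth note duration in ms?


Solution.
One quarter-note beat = 60000 / BPM = 60000 / 78 ms
Dotted eighth note = 3/4 × quarter note
Duration = 3/4 × 60000 / 78 = 45000 / 78
= 576.9 ms


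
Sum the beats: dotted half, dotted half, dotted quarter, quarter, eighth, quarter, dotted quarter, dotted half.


Reasoning:
Beat values:
  dotted half = 3 beats
  dotted half = 3 beats
  dotted quarter = 1.5 beats
  quarter = 1 beat
  eighth = 0.5 beats
  quarter = 1 beat
  dotted quarter = 1.5 beats
  dotted half = 3 beats
Sum = 3 + 3 + 1.5 + 1 + 0.5 + 1 + 1.5 + 3
= 14.5 beats


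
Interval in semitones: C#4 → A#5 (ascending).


Solution.
Absolute semitone position = octave×12 + chromatic position
C#4: 4×12 + 1 = 49
A#5: 5×12 + 10 = 70
Difference = 70 - 49 = 21
= 21 semitones


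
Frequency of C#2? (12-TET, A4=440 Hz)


f = 440 × 2^(n/12) where n = semitones from A4
C#2: -32 semitones from A4
f = 440 × 2^(-32/12)
f = 69.30 Hz


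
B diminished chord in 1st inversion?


Let's work it out.
Root position: B D F
1st inversion: move root up an octave
Bass note: D
Notes (bottom to top) = D F B


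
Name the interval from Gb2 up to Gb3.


Letter names: G → G spans 8 letter names → an octave
Semitones: Gb2 → Gb3 = 12 half-steps
An octave of 12 semitones is a perfect octave
= perfect octave


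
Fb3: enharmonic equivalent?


Working:
Enharmonic notes sound the same pitch but are spelled with different letter names
Fb and E name the same pitch class
= E3


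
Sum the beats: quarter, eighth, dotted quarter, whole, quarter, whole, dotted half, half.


Step by step:
Beat values:
  quarter = 1 beat
  eighth = 0.5 beats
  dotted quarter = 1.5 beats
  whole = 4 beats
  quarter = 1 beat
  whole = 4 beats
  dotted half = 3 beats
  half = 2 beats
Sum = 1 + 0.5 + 1.5 + 4 + 1 + 4 + 3 + 2
= 17 beats


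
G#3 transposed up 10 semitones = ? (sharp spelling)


Solution.
G#3: chromatic position 8 in octave 3 → absolute = 3×12 + 8 = 44
Transpose up 10: 44 + 10 = 54
54 = 4×12 + 6 → F# in octave 4
Result = F#4


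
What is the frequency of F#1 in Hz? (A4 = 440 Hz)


Working:
f = 440 × 2^(n/12) where n = semitones from A4
F#1: -39 semitones from A4
f = 440 × 2^(-39/12)
f = 46.25 Hz


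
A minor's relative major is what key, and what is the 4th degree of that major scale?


Reasoning:
The relative major shares the key signature and is a minor 3rd above the minor tonic
A minor 3rd above A is C
→ relative major of A minor is C major
C major scale: C D E F G A B
= C major; 4th degree = F


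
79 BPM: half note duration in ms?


Let's work it out.
One quarter-note beat = 60000 / BPM = 60000 / 79 ms
Half note = 2 × quarter note
Duration = 2 × 60000 / 79 = 120000 / 79
= 1519.0 ms


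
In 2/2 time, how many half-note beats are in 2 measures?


Let's work it out.
Time signature 2/2: the bottom number 2 means the half note gets one count
The top number 2 means 2 half-note beats per measure
Total = 2 × 2 measures
= 4 half-note beats


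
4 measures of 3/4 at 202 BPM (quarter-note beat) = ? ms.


Let's work it out.
Quarter-note beat duration = 60000 / 202 ms
Beats per measure (3/4) = 3
One measure = 3 × 60000 / 202 = 180000 / 202 ms
4 measures = 4 × 180000 / 202 = 720000 / 202
= 3564.4 ms


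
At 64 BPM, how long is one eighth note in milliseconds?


One quarter-note beat = 60000 / BPM = 60000 / 64 ms
Eighth note = 1/2 × quarter note
Duration = 1/2 × 60000 / 64 = 30000 / 64
= 468.8 ms


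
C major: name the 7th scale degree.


Let's work it out.
Major scale pattern: W-W-H-W-W-W-H (2-2-1-2-2-2-1 semitones)
Starting from C:
  C + 2 semitones → D
  D + 2 semitones → E
  E + 1 semitone → F
  F + 2 semitones → G
  G + 2 semitones → A
  A + 2 semitones → B
  B + 1 semitone → C
Scale: C D E F G A B
Degree 7 = B


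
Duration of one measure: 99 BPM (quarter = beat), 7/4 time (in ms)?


Reasoning:
Quarter-note beat duration = 60000 / 99 ms
Beats per measure (7/4) = 7
One measure = 7 × 60000 / 99 = 420000 / 99 ms
= 4242.4 ms


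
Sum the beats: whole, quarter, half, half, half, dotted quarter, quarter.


Let's work it out.
Beat values:
  whole = 4 beats
  quarter = 1 beat
  half = 2 beats
  half = 2 beats
  half = 2 beats
  dotted quarter = 1.5 beats
  quarter = 1 beat
Sum = 4 + 1 + 2 + 2 + 2 + 1.5 + 1
= 13.5 beats


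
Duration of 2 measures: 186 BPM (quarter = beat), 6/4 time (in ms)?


Reasoning:
Quarter-note beat duration = 60000 / 186 ms
Beats per measure (6/4) = 6
One measure = 6 × 60000 / 186 = 360000 / 186 ms
2 measures = 2 × 360000 / 186 = 720000 / 186
= 3871.0 ms


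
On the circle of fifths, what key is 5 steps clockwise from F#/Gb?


Reasoning:
Each clockwise step on the circle of fifths moves up a perfect 5th
From F#/Gb: F#/Gb → Db → Ab → Eb → Bb → F
= F


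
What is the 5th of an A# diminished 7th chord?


Step by step:
Diminished 7th chord = root + minor 3rd + diminished 5th + diminished 7th
Seventh chords stack in thirds, so the letter names are A-C-E-G
Root: A#
Minor 3rd above A#: C#
Diminished 5th above A#: E
Diminished 7th above A#: G
The 5th = E


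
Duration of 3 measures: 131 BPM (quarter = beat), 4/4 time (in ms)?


Solution.
Quarter-note beat duration = 60000 / 131 ms
Beats per measure (4/4) = 4
One measure = 4 × 60000 / 131 = 240000 / 131 ms
3 measures = 3 × 240000 / 131 = 720000 / 131
= 5496.2 ms


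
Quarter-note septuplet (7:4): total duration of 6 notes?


Step by step:
Septuplet: 7 notes occupy the space of 4 quarter notes
Space = 4 × 1 = 4 beats
Each septuplet note = 4 / 7 = 4/7 beats
6 notes = 6 × 4/7 = 24/7
= 24/7 beats


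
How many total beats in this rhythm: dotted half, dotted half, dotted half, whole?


Solution.
Beat values:
  dotted half = 3 beats
  dotted half = 3 beats
  dotted half = 3 beats
  whole = 4 beats
Sum = 3 + 3 + 3 + 4
= 13 beats


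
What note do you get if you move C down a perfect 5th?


Reasoning:
perfect 5th: 5 letter names, 7 semitones
Letter: C - 4 → F
Pitch: C - 7 semitones, spelled as an F → F
= F


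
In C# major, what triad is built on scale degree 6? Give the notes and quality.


Working:
C# major scale: C# D# E# F# G# A# B#
Diatonic triad on degree 6 stacks scale notes 6, 1, 3: A# C# E#
A#→C# = 3 semitones; A#→E# = 7 semitones → minor triad
= A# C# E# (minor)


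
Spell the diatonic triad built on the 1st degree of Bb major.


Let's work it out.
Bb major scale: Bb C D Eb F G A
Diatonic triad on degree 1 stacks scale notes 1, 3, 5: Bb D F
Bb→D = 4 semitones; Bb→F = 7 semitones → major triad
= Bb D F (major)


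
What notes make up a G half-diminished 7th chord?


Reasoning:
Half-diminished 7th chord = root + minor 3rd + diminished 5th + minor 7th
Seventh chords stack in thirds, so the letter names are G-B-D-F
Root: G
Minor 3rd above G: Bb
Diminished 5th above G: Db
Minor 7th above G: F
Chord = G Bb Db F


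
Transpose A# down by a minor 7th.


Reasoning:
minor 7th: 7 letter names, 10 semitones
Letter: A - 6 → B
Pitch: A# - 10 semitones, spelled as a B → B#
= B#


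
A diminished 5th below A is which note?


Step by step:
A 5th spans 5 letter names, so from A we land on D
A diminished 5th = 6 semitones below A
Spell D at that pitch: D#
= D#


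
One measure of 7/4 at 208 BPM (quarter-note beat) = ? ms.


Quarter-note beat duration = 60000 / 208 ms
Beats per measure (7/4) = 7
One measure = 7 × 60000 / 208 = 420000 / 208 ms
= 2019.2 ms


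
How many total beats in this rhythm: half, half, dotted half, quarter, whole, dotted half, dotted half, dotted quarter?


Reasoning:
Beat values:
  half = 2 beats
  half = 2 beats
  dotted half = 3 beats
  quarter = 1 beat
  whole = 4 beats
  dotted half = 3 beats
  dotted half = 3 beats
  dotted quarter = 1.5 beats
Sum = 2 + 2 + 3 + 1 + 4 + 3 + 3 + 1.5
= 19.5 beats


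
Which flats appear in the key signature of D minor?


Flat minor keys: A(0), D(1), G(2), C(3), F(4), Bb(5), Eb(6), Ab(7)
D minor has 1 flat
Order of flats: Bb Eb Ab Db Gb Cb Fb → first 1: Bb
= Bb


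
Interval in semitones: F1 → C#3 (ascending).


Reasoning:
Absolute semitone position = octave×12 + chromatic position
F1: 1×12 + 5 = 17
C#3: 3×12 + 1 = 37
Difference = 37 - 17 = 20
= 20 semitones


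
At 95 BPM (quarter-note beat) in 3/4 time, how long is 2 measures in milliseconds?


Let's work it out.
Quarter-note beat duration = 60000 / 95 ms
Beats per measure (3/4) = 3
One measure = 3 × 60000 / 95 = 180000 / 95 ms
2 measures = 2 × 180000 / 95 = 360000 / 95
= 3789.5 ms


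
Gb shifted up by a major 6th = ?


major 6th: 6 letter names, 9 semitones
Letter: G + 5 → E
Pitch: Gb + 9 semitones, spelled as an E → Eb
= Eb


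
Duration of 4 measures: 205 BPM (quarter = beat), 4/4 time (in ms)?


Working:
Quarter-note beat duration = 60000 / 205 ms
Beats per measure (4/4) = 4
One measure = 4 × 60000 / 205 = 240000 / 205 ms
4 measures = 4 × 240000 / 205 = 960000 / 205
= 4682.9 ms
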